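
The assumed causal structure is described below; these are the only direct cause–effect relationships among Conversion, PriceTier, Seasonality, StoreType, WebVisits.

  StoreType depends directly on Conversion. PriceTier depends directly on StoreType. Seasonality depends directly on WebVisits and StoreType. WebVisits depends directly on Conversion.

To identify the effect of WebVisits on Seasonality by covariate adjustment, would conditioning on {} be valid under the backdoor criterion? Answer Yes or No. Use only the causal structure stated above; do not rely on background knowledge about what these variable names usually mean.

Backdoor paths from WebVisits to Seasonality (paths whose first edge points into WebVisits):
  P1: WebVisits <- Conversion -> StoreType -> Seasonality
Condition 1 (no descendant of WebVisits in the set): holds — descendants of WebVisits are {Seasonality}; none are in {}.
Condition 2 (every backdoor path blocked by {}):
  P1: open — no interior node is in the conditioning set.
{} does not satisfy the backdoor criterion.

No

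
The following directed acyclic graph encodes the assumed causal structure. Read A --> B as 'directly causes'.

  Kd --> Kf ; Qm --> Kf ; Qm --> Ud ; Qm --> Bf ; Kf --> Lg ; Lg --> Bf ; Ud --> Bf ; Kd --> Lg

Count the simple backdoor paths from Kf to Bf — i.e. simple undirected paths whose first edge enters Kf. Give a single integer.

3

A backdoor path from Kf to Bf is any simple undirected path whose first edge points into Kf (i.e. leaves Kf via a parent).
Parents of Kf: {Kd, Qm}.
Enumerating:
  P1: Kf <- Qm -> Ud -> Bf
  P2: Kf <- Qm -> Bf
  P3: Kf <- Kd -> Lg -> Bf
That exhausts the simple backdoor paths. Count: 3.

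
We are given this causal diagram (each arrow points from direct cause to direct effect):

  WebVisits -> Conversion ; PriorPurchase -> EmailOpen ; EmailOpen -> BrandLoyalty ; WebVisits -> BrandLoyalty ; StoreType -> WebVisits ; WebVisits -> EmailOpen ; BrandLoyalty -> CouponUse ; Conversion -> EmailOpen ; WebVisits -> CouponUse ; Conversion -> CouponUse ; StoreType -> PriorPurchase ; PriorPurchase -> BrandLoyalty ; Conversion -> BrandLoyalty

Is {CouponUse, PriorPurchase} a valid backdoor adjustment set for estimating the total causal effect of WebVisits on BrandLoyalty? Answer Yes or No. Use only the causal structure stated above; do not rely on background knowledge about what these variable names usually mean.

Backdoor paths from WebVisits to BrandLoyalty (paths whose first edge points into WebVisits):
  P1: WebVisits <- StoreType -> PriorPurchase -> EmailOpen <- Conversion -> BrandLoyalty
  P2: WebVisits <- StoreType -> PriorPurchase -> EmailOpen <- Conversion -> CouponUse <- BrandLoyalty
  P3: WebVisits <- StoreType -> PriorPurchase -> EmailOpen -> BrandLoyalty
  P4: WebVisits <- StoreType -> PriorPurchase -> BrandLoyalty
Condition 1 (no descendant of WebVisits in the set): FAILS — CouponUse is a descendant of WebVisits.
Condition 2 (every backdoor path blocked by {CouponUse, PriorPurchase}):
  P1: blocked at chain node PriorPurchase ∈ conditioning set.
  P2: blocked at chain node PriorPurchase ∈ conditioning set.
  P3: blocked at chain node PriorPurchase ∈ conditioning set.
  P4: blocked at chain node PriorPurchase ∈ conditioning set.
{CouponUse, PriorPurchase} does not satisfy the backdoor criterion.

No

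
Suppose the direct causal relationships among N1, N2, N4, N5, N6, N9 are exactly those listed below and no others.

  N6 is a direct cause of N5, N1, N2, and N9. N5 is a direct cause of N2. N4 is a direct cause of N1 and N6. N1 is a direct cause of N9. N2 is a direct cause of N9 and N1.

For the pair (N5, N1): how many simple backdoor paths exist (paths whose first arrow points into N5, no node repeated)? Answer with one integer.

A backdoor path from N5 to N1 is any simple undirected path whose first edge points into N5 (i.e. leaves N5 via a parent).
Parents of N5: {N6}.
Enumerating:
  P1: N5 <- N6 <- N4 -> N1
  P2: N5 <- N6 -> N2 -> N1
  P3: N5 <- N6 -> N2 -> N9 <- N1
  P4: N5 <- N6 -> N1
  P5: N5 <- N6 -> N9 <- N2 -> N1
  P6: N5 <- N6 -> N9 <- N1
That exhausts the simple backdoor paths. Count: 6.

6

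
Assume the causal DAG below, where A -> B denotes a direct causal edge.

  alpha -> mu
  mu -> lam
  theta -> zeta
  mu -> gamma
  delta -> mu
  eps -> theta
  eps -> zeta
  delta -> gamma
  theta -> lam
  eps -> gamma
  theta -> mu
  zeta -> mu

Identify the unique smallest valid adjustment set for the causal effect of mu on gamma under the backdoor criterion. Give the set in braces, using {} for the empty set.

Variables eligible for adjustment (non-descendants of mu, excluding mu and gamma): {alpha, delta, eps, theta, zeta}.
Backdoor paths from mu to gamma:
  P1: mu <- theta <- eps -> gamma
  P2: mu <- theta -> zeta <- eps -> gamma
  P3: mu <- delta -> gamma
  P4: mu <- zeta <- eps -> gamma
  P5: mu <- zeta <- theta <- eps -> gamma
The empty set is not sufficient: P1 (mu <- theta <- eps -> gamma) has no collider blocking it and no conditioned non-collider, so it is open.
Try {delta, eps}:
  P1: blocked at fork node eps ∈ conditioning set.
  P2: blocked at collider zeta (neither it nor any descendant is in the conditioning set).
  P3: blocked at fork node delta ∈ conditioning set.
  P4: blocked at fork node eps ∈ conditioning set.
  P5: blocked at fork node eps ∈ conditioning set.
{delta, eps} contains no descendant of mu and blocks every backdoor path.
Every element of {delta, eps} is needed (dropping delta leaves P3 open; dropping eps leaves P1 open), so no proper subset is valid.
Among all size-2 subsets of the eligible variables, only {delta, eps} blocks every backdoor path, so it is the unique smallest valid adjustment set.

{delta, eps}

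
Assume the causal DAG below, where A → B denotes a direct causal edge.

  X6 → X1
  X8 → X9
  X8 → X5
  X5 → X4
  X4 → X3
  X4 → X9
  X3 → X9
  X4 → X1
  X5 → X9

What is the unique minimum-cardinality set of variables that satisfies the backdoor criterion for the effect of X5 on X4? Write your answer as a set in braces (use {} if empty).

{}

Variables eligible for adjustment (non-descendants of X5, excluding X5 and X4): {X6, X8}.
Backdoor paths from X5 to X4:
  P1: X5 <- X8 -> X9 <- X4
  P2: X5 <- X8 -> X9 <- X3 <- X4
Each backdoor path contains an unconditioned collider, so every path is already blocked with the empty conditioning set:
  P1: blocked at collider X9 (neither it nor any descendant is in the conditioning set).
  P2: blocked at collider X9 (neither it nor any descendant is in the conditioning set).
The empty set is therefore the unique smallest valid set.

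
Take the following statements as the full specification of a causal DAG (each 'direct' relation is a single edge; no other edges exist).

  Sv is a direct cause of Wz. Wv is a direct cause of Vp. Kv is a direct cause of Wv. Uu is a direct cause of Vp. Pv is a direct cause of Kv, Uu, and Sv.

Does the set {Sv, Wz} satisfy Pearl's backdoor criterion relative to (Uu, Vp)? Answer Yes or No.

No

Backdoor paths from Uu to Vp (paths whose first edge points into Uu):
  P1: Uu <- Pv -> Kv -> Wv -> Vp
Condition 1 (no descendant of Uu in the set): holds — descendants of Uu are {Vp}; none are in {Sv, Wz}.
Condition 2 (every backdoor path blocked by {Sv, Wz}):
  P1: open — no interior node is in the conditioning set.
{Sv, Wz} does not satisfy the backdoor criterion.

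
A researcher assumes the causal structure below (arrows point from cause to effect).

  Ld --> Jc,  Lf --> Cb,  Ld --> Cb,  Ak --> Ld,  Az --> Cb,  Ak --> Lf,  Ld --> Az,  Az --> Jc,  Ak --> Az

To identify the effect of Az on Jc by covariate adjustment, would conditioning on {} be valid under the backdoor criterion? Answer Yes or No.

Backdoor paths from Az to Jc (paths whose first edge points into Az):
  P1: Az <- Ak -> Ld -> Jc
  P2: Az <- Ak -> Lf -> Cb <- Ld -> Jc
  P3: Az <- Ld -> Jc
Condition 1 (no descendant of Az in the set): holds — descendants of Az are {Cb, Jc}; none are in {}.
Condition 2 (every backdoor path blocked by {}):
  P1: open — no interior node is in the conditioning set.
  P2: blocked at collider Cb (neither it nor any descendant is in the conditioning set).
  P3: open — no interior node is in the conditioning set.
{} does not satisfy the backdoor criterion.

No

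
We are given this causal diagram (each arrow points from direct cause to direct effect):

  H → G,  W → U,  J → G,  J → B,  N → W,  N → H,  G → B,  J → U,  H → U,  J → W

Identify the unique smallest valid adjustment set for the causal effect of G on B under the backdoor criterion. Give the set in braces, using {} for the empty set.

Variables eligible for adjustment (non-descendants of G, excluding G and B): {H, J, N, U, W}.
Backdoor paths from G to B:
  P1: G <- J -> B
  P2: G <- H <- N -> W <- J -> B
  P3: G <- H <- N -> W -> U <- J -> B
  P4: G <- H -> U <- J -> B
  P5: G <- H -> U <- W <- J -> B
The empty set is not sufficient: P1 (G <- J -> B) has no collider blocking it and no conditioned non-collider, so it is open.
Try {J}:
  P1: blocked at fork node J ∈ conditioning set.
  P2: blocked at collider W (neither it nor any descendant is in the conditioning set).
  P3: blocked at collider U (neither it nor any descendant is in the conditioning set).
  P4: blocked at collider U (neither it nor any descendant is in the conditioning set).
  P5: blocked at collider U (neither it nor any descendant is in the conditioning set).
{J} contains no descendant of G and blocks every backdoor path.
No other singleton works — e.g. {N} leaves P1 open — so {J} is the unique smallest valid adjustment set.

{J}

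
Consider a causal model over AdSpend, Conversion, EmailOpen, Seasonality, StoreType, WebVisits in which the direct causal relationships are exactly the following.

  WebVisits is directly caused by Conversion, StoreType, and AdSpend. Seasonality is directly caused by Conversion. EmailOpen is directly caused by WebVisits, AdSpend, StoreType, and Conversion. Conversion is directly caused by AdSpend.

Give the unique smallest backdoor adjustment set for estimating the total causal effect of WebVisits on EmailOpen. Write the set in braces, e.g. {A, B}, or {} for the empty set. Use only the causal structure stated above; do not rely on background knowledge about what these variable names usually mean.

{AdSpend, Conversion, StoreType}

Variables eligible for adjustment (non-descendants of WebVisits, excluding WebVisits and EmailOpen): {AdSpend, Conversion, Seasonality, StoreType}.
Backdoor paths from WebVisits to EmailOpen:
  P1: WebVisits <- StoreType -> EmailOpen
  P2: WebVisits <- AdSpend -> Conversion -> EmailOpen
  P3: WebVisits <- AdSpend -> EmailOpen
  P4: WebVisits <- Conversion <- AdSpend -> EmailOpen
  P5: WebVisits <- Conversion -> EmailOpen
The empty set is not sufficient: P1 (WebVisits <- StoreType -> EmailOpen) has no collider blocking it and no conditioned non-collider, so it is open.
Try {AdSpend, Conversion, StoreType}:
  P1: blocked at fork node StoreType ∈ conditioning set.
  P2: blocked at fork node AdSpend ∈ conditioning set.
  P3: blocked at fork node AdSpend ∈ conditioning set.
  P4: blocked at chain node Conversion ∈ conditioning set.
  P5: blocked at fork node Conversion ∈ conditioning set.
{AdSpend, Conversion, StoreType} contains no descendant of WebVisits and blocks every backdoor path.
Every element of {AdSpend, Conversion, StoreType} is needed (dropping AdSpend leaves P3 open; dropping Conversion leaves P5 open; dropping StoreType leaves P1 open), so no proper subset is valid.
Among all size-3 subsets of the eligible variables, only {AdSpend, Conversion, StoreType} blocks every backdoor path, so it is the unique smallest valid adjustment set.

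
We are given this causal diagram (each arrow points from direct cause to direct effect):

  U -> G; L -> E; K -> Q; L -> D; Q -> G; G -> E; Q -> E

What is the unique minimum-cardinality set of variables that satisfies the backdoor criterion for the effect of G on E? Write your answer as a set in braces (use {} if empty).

{Q}

Variables eligible for adjustment (non-descendants of G, excluding G and E): {D, K, L, Q, U}.
Backdoor paths from G to E:
  P1: G <- Q -> E
The empty set is not sufficient: P1 (G <- Q -> E) has no collider blocking it and no conditioned non-collider, so it is open.
Try {Q}:
  P1: blocked at fork node Q ∈ conditioning set.
{Q} contains no descendant of G and blocks every backdoor path.
No other singleton works — e.g. {K} leaves P1 open — so {Q} is the unique smallest valid adjustment set.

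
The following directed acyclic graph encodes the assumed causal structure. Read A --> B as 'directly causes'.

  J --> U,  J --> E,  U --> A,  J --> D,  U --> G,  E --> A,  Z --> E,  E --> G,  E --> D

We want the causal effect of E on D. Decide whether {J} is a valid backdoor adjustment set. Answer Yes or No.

Yes

Backdoor paths from E to D (paths whose first edge points into E):
  P1: E <- J -> D
Condition 1 (no descendant of E in the set): holds — descendants of E are {A, D, G}; none are in {J}.
Condition 2 (every backdoor path blocked by {J}):
  P1: blocked at fork node J ∈ conditioning set.
{J} satisfies the backdoor criterion.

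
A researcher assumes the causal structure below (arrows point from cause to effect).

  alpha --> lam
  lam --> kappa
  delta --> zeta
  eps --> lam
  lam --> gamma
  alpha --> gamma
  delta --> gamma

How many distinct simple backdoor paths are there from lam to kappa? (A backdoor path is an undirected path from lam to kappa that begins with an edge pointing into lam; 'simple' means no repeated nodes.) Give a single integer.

A backdoor path from lam to kappa is any simple undirected path whose first edge points into lam (i.e. leaves lam via a parent).
Parents of lam: {alpha, eps}.
No simple path from any parent of lam reaches kappa without revisiting lam, so there are no backdoor paths.

0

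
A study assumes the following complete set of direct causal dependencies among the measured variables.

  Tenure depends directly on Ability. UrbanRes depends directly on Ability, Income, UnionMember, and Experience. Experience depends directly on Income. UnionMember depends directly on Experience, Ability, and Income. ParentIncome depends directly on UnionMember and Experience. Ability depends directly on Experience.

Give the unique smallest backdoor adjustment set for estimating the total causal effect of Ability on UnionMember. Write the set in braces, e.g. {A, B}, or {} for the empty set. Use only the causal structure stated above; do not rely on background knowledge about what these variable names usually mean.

{Experience}

Variables eligible for adjustment (non-descendants of Ability, excluding Ability and UnionMember): {Experience, Income}.
Backdoor paths from Ability to UnionMember:
  P1: Ability <- Experience <- Income -> UnionMember
  P2: Ability <- Experience <- Income -> UrbanRes <- UnionMember
  P3: Ability <- Experience -> UnionMember
  P4: Ability <- Experience -> UrbanRes <- Income -> UnionMember
  P5: Ability <- Experience -> UrbanRes <- UnionMember
  P6: Ability <- Experience -> ParentIncome <- UnionMember
The empty set is not sufficient: P1 (Ability <- Experience <- Income -> UnionMember) has no collider blocking it and no conditioned non-collider, so it is open.
Try {Experience}:
  P1: blocked at chain node Experience ∈ conditioning set.
  P2: blocked at chain node Experience ∈ conditioning set.
  P3: blocked at fork node Experience ∈ conditioning set.
  P4: blocked at fork node Experience ∈ conditioning set.
  P5: blocked at fork node Experience ∈ conditioning set.
  P6: blocked at fork node Experience ∈ conditioning set.
{Experience} contains no descendant of Ability and blocks every backdoor path.
No other singleton works — e.g. {Income} leaves P3 open — so {Experience} is the unique smallest valid adjustment set.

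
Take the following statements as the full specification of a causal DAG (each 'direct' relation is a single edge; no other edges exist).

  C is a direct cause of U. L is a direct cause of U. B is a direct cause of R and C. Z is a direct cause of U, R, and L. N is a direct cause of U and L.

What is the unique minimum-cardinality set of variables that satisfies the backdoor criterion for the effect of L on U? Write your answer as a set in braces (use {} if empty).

{N, Z}

Variables eligible for adjustment (non-descendants of L, excluding L and U): {B, C, N, R, Z}.
Backdoor paths from L to U:
  P1: L <- Z -> R <- B -> C -> U
  P2: L <- Z -> U
  P3: L <- N -> U
The empty set is not sufficient: P2 (L <- Z -> U) has no collider blocking it and no conditioned non-collider, so it is open.
Try {N, Z}:
  P1: blocked at fork node Z ∈ conditioning set.
  P2: blocked at fork node Z ∈ conditioning set.
  P3: blocked at fork node N ∈ conditioning set.
{N, Z} contains no descendant of L and blocks every backdoor path.
Every element of {N, Z} is needed (dropping N leaves P3 open; dropping Z leaves P2 open), so no proper subset is valid.
Among all size-2 subsets of the eligible variables, only {N, Z} blocks every backdoor path, so it is the unique smallest valid adjustment set.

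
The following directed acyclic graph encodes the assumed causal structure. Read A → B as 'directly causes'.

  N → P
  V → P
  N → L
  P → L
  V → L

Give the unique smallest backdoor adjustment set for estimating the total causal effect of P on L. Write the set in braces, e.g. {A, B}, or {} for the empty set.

{N, V}

Variables eligible for adjustment (non-descendants of P, excluding P and L): {N, V}.
Backdoor paths from P to L:
  P1: P <- N -> L
  P2: P <- V -> L
The empty set is not sufficient: P1 (P <- N -> L) has no collider blocking it and no conditioned non-collider, so it is open.
Try {N, V}:
  P1: blocked at fork node N ∈ conditioning set.
  P2: blocked at fork node V ∈ conditioning set.
{N, V} contains no descendant of P and blocks every backdoor path.
Every element of {N, V} is needed (dropping N leaves P1 open; dropping V leaves P2 open), so no proper subset is valid.
Among all size-2 subsets of the eligible variables, only {N, V} blocks every backdoor path, so it is the unique smallest valid adjustment set.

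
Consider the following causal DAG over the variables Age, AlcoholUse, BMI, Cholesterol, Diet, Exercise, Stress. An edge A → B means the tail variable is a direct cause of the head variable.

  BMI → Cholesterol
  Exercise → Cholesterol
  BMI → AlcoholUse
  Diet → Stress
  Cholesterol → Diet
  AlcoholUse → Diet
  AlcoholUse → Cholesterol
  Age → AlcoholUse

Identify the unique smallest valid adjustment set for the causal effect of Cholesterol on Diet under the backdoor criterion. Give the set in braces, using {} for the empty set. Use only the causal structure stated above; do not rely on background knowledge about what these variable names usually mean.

{AlcoholUse}

Variables eligible for adjustment (non-descendants of Cholesterol, excluding Cholesterol and Diet): {Age, AlcoholUse, BMI, Exercise}.
Backdoor paths from Cholesterol to Diet:
  P1: Cholesterol <- BMI -> AlcoholUse -> Diet
  P2: Cholesterol <- AlcoholUse -> Diet
The empty set is not sufficient: P1 (Cholesterol <- BMI -> AlcoholUse -> Diet) has no collider blocking it and no conditioned non-collider, so it is open.
Try {AlcoholUse}:
  P1: blocked at chain node AlcoholUse ∈ conditioning set.
  P2: blocked at fork node AlcoholUse ∈ conditioning set.
{AlcoholUse} contains no descendant of Cholesterol and blocks every backdoor path.
No other singleton works — e.g. {BMI} leaves P2 open — so {AlcoholUse} is the unique smallest valid adjustment set.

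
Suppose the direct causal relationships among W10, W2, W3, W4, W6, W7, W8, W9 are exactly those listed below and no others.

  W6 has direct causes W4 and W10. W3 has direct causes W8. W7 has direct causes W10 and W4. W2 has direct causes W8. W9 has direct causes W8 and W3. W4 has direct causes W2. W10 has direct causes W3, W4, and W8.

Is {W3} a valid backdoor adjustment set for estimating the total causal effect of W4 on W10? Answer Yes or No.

No

Backdoor paths from W4 to W10 (paths whose first edge points into W4):
  P1: W4 <- W2 <- W8 -> W3 -> W10
  P2: W4 <- W2 <- W8 -> W10
  P3: W4 <- W2 <- W8 -> W9 <- W3 -> W10
Condition 1 (no descendant of W4 in the set): holds — descendants of W4 are {W10, W6, W7}; none are in {W3}.
Condition 2 (every backdoor path blocked by {W3}):
  P1: blocked at chain node W3 ∈ conditioning set.
  P2: open — no interior node is in the conditioning set.
  P3: blocked at collider W9 (neither it nor any descendant is in the conditioning set).
{W3} does not satisfy the backdoor criterion.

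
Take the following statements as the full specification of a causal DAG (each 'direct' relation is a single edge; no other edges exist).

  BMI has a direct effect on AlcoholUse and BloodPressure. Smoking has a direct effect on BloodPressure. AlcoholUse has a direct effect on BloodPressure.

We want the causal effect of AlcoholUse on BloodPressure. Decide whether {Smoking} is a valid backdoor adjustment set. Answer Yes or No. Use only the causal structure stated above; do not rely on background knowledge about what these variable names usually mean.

No

Backdoor paths from AlcoholUse to BloodPressure (paths whose first edge points into AlcoholUse):
  P1: AlcoholUse <- BMI -> BloodPressure
Condition 1 (no descendant of AlcoholUse in the set): holds — descendants of AlcoholUse are {BloodPressure}; none are in {Smoking}.
Condition 2 (every backdoor path blocked by {Smoking}):
  P1: open — no interior node is in the conditioning set.
{Smoking} does not satisfy the backdoor criterion.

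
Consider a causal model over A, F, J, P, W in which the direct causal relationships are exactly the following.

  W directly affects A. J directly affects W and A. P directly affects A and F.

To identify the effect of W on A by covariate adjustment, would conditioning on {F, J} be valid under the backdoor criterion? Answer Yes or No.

Backdoor paths from W to A (paths whose first edge points into W):
  P1: W <- J -> A
Condition 1 (no descendant of W in the set): holds — descendants of W are {A}; none are in {F, J}.
Condition 2 (every backdoor path blocked by {F, J}):
  P1: blocked at fork node J ∈ conditioning set.
{F, J} satisfies the backdoor criterion.

Yes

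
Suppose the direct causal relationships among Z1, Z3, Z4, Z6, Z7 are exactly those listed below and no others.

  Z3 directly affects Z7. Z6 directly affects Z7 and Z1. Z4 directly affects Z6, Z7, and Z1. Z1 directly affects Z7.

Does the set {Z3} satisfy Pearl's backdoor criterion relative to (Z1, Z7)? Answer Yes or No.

No

Backdoor paths from Z1 to Z7 (paths whose first edge points into Z1):
  P1: Z1 <- Z4 -> Z6 -> Z7
  P2: Z1 <- Z4 -> Z7
  P3: Z1 <- Z6 <- Z4 -> Z7
  P4: Z1 <- Z6 -> Z7
Condition 1 (no descendant of Z1 in the set): holds — descendants of Z1 are {Z7}; none are in {Z3}.
Condition 2 (every backdoor path blocked by {Z3}):
  P1: open — no interior node is in the conditioning set.
  P2: open — no interior node is in the conditioning set.
  P3: open — no interior node is in the conditioning set.
  P4: open — no interior node is in the conditioning set.
{Z3} does not satisfy the backdoor criterion.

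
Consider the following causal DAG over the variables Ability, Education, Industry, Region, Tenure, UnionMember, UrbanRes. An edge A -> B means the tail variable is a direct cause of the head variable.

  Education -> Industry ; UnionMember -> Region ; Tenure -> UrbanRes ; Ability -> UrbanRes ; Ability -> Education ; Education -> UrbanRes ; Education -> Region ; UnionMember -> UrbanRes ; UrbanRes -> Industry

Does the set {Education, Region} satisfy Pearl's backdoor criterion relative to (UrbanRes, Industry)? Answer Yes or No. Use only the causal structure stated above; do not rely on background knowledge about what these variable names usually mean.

Yes

Backdoor paths from UrbanRes to Industry (paths whose first edge points into UrbanRes):
  P1: UrbanRes <- Ability -> Education -> Industry
  P2: UrbanRes <- UnionMember -> Region <- Education -> Industry
  P3: UrbanRes <- Education -> Industry
Condition 1 (no descendant of UrbanRes in the set): holds — descendants of UrbanRes are {Industry}; none are in {Education, Region}.
Condition 2 (every backdoor path blocked by {Education, Region}):
  P1: blocked at chain node Education ∈ conditioning set.
  P2: blocked at fork node Education ∈ conditioning set.
  P3: blocked at fork node Education ∈ conditioning set.
{Education, Region} satisfies the backdoor criterion.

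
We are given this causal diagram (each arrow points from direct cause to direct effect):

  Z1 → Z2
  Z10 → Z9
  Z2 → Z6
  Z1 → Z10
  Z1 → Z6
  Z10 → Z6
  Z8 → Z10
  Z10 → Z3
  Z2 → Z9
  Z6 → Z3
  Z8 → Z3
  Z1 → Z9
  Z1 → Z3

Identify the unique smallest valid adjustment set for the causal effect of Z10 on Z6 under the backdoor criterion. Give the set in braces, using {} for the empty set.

Variables eligible for adjustment (non-descendants of Z10, excluding Z10 and Z6): {Z1, Z2, Z8}.
Backdoor paths from Z10 to Z6:
  P1: Z10 <- Z1 -> Z2 -> Z6
  P2: Z10 <- Z1 -> Z9 <- Z2 -> Z6
  P3: Z10 <- Z1 -> Z6
  P4: Z10 <- Z1 -> Z3 <- Z6
  P5: Z10 <- Z8 -> Z3 <- Z1 -> Z2 -> Z6
  P6: Z10 <- Z8 -> Z3 <- Z1 -> Z9 <- Z2 -> Z6
  P7: Z10 <- Z8 -> Z3 <- Z1 -> Z6
  P8: Z10 <- Z8 -> Z3 <- Z6
The empty set is not sufficient: P1 (Z10 <- Z1 -> Z2 -> Z6) has no collider blocking it and no conditioned non-collider, so it is open.
Try {Z1}:
  P1: blocked at fork node Z1 ∈ conditioning set.
  P2: blocked at fork node Z1 ∈ conditioning set.
  P3: blocked at fork node Z1 ∈ conditioning set.
  P4: blocked at fork node Z1 ∈ conditioning set.
  P5: blocked at collider Z3 (neither it nor any descendant is in the conditioning set).
  P6: blocked at collider Z3 (neither it nor any descendant is in the conditioning set).
  P7: blocked at collider Z3 (neither it nor any descendant is in the conditioning set).
  P8: blocked at collider Z3 (neither it nor any descendant is in the conditioning set).
{Z1} contains no descendant of Z10 and blocks every backdoor path.
No other singleton works — e.g. {Z8} leaves P1 open — so {Z1} is the unique smallest valid adjustment set.

{Z1}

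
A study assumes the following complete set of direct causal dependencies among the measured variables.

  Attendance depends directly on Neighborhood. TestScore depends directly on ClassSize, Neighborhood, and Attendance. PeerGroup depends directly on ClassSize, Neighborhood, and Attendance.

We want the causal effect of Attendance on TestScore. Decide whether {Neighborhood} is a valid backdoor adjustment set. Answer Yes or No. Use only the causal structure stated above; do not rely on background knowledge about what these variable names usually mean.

Backdoor paths from Attendance to TestScore (paths whose first edge points into Attendance):
  P1: Attendance <- Neighborhood -> TestScore
  P2: Attendance <- Neighborhood -> PeerGroup <- ClassSize -> TestScore
Condition 1 (no descendant of Attendance in the set): holds — descendants of Attendance are {PeerGroup, TestScore}; none are in {Neighborhood}.
Condition 2 (every backdoor path blocked by {Neighborhood}):
  P1: blocked at fork node Neighborhood ∈ conditioning set.
  P2: blocked at fork node Neighborhood ∈ conditioning set.
{Neighborhood} satisfies the backdoor criterion.

Yes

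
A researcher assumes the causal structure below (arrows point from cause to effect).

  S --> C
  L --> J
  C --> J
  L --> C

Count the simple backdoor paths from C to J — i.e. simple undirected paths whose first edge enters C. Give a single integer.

1

A backdoor path from C to J is any simple undirected path whose first edge points into C (i.e. leaves C via a parent).
Parents of C: {L, S}.
Enumerating:
  P1: C <- L -> J
That exhausts the simple backdoor paths. Count: 1.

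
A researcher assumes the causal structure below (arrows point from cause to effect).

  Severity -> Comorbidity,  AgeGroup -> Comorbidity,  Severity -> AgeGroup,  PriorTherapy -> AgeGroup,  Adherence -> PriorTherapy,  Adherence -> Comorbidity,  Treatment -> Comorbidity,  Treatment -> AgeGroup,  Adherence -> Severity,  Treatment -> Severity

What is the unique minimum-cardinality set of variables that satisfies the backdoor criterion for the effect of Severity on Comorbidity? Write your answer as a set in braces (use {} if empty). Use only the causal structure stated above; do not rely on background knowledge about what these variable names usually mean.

{Adherence, Treatment}

Variables eligible for adjustment (non-descendants of Severity, excluding Severity and Comorbidity): {Adherence, PriorTherapy, Treatment}.
Backdoor paths from Severity to Comorbidity:
  P1: Severity <- Adherence -> PriorTherapy -> AgeGroup <- Treatment -> Comorbidity
  P2: Severity <- Adherence -> PriorTherapy -> AgeGroup -> Comorbidity
  P3: Severity <- Adherence -> Comorbidity
  P4: Severity <- Treatment -> AgeGroup <- PriorTherapy <- Adherence -> Comorbidity
  P5: Severity <- Treatment -> AgeGroup -> Comorbidity
  P6: Severity <- Treatment -> Comorbidity
The empty set is not sufficient: P2 (Severity <- Adherence -> PriorTherapy -> AgeGroup -> Comorbidity) has no collider blocking it and no conditioned non-collider, so it is open.
Try {Adherence, Treatment}:
  P1: blocked at fork node Adherence ∈ conditioning set.
  P2: blocked at fork node Adherence ∈ conditioning set.
  P3: blocked at fork node Adherence ∈ conditioning set.
  P4: blocked at fork node Treatment ∈ conditioning set.
  P5: blocked at fork node Treatment ∈ conditioning set.
  P6: blocked at fork node Treatment ∈ conditioning set.
{Adherence, Treatment} contains no descendant of Severity and blocks every backdoor path.
Every element of {Adherence, Treatment} is needed (dropping Adherence leaves P2 open; dropping Treatment leaves P5 open), so no proper subset is valid.
Among all size-2 subsets of the eligible variables, only {Adherence, Treatment} blocks every backdoor path, so it is the unique smallest valid adjustment set.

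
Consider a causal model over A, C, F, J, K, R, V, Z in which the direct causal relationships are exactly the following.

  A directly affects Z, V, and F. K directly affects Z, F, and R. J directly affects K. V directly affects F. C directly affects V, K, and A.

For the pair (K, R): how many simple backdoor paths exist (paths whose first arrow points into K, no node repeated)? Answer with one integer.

A backdoor path from K to R is any simple undirected path whose first edge points into K (i.e. leaves K via a parent).
Parents of K: {C, J}.
No simple path from any parent of K reaches R without revisiting K, so there are no backdoor paths.

0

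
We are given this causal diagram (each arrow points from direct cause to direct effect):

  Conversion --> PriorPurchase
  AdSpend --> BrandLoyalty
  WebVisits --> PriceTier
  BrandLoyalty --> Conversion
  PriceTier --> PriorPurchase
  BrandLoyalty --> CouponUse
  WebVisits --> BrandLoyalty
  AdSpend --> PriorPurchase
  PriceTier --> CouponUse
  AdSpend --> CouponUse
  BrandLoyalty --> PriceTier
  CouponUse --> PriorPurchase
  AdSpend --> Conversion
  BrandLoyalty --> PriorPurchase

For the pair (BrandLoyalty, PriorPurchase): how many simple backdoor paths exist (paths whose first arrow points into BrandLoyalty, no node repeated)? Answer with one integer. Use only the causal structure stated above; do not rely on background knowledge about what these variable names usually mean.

8

A backdoor path from BrandLoyalty to PriorPurchase is any simple undirected path whose first edge points into BrandLoyalty (i.e. leaves BrandLoyalty via a parent).
Parents of BrandLoyalty: {AdSpend, WebVisits}.
Enumerating:
  P1: BrandLoyalty <- WebVisits -> PriceTier -> CouponUse <- AdSpend -> Conversion -> PriorPurchase
  P2: BrandLoyalty <- WebVisits -> PriceTier -> CouponUse <- AdSpend -> PriorPurchase
  P3: BrandLoyalty <- WebVisits -> PriceTier -> CouponUse -> PriorPurchase
  P4: BrandLoyalty <- WebVisits -> PriceTier -> PriorPurchase
  P5: BrandLoyalty <- AdSpend -> Conversion -> PriorPurchase
  P6: BrandLoyalty <- AdSpend -> CouponUse <- PriceTier -> PriorPurchase
  P7: BrandLoyalty <- AdSpend -> CouponUse -> PriorPurchase
  P8: BrandLoyalty <- AdSpend -> PriorPurchase
That exhausts the simple backdoor paths. Count: 8.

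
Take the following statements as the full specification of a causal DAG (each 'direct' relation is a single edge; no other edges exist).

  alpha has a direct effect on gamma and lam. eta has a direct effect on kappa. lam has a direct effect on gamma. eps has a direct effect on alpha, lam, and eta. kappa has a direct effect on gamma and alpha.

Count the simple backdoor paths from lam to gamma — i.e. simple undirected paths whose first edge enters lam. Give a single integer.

7

A backdoor path from lam to gamma is any simple undirected path whose first edge points into lam (i.e. leaves lam via a parent).
Parents of lam: {alpha, eps}.
Enumerating:
  P1: lam <- eps -> eta -> kappa -> alpha -> gamma
  P2: lam <- eps -> eta -> kappa -> gamma
  P3: lam <- eps -> alpha <- kappa -> gamma
  P4: lam <- eps -> alpha -> gamma
  P5: lam <- alpha <- eps -> eta -> kappa -> gamma
  P6: lam <- alpha <- kappa -> gamma
  P7: lam <- alpha -> gamma
That exhausts the simple backdoor paths. Count: 7.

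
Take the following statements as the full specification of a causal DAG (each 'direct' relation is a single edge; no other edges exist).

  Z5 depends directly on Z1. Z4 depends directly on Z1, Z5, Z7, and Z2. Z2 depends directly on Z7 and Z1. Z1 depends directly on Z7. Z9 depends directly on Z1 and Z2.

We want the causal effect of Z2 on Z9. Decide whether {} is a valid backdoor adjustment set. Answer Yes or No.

No

Backdoor paths from Z2 to Z9 (paths whose first edge points into Z2):
  P1: Z2 <- Z7 -> Z1 -> Z9
  P2: Z2 <- Z7 -> Z4 <- Z1 -> Z9
  P3: Z2 <- Z7 -> Z4 <- Z5 <- Z1 -> Z9
  P4: Z2 <- Z1 -> Z9
Condition 1 (no descendant of Z2 in the set): holds — descendants of Z2 are {Z4, Z9}; none are in {}.
Condition 2 (every backdoor path blocked by {}):
  P1: open — no interior node is in the conditioning set.
  P2: blocked at collider Z4 (neither it nor any descendant is in the conditioning set).
  P3: blocked at collider Z4 (neither it nor any descendant is in the conditioning set).
  P4: open — no interior node is in the conditioning set.
{} does not satisfy the backdoor criterion.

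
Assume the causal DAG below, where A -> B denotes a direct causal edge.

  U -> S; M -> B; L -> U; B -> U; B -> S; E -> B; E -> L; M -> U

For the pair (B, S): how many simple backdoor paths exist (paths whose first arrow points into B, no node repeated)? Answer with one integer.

A backdoor path from B to S is any simple undirected path whose first edge points into B (i.e. leaves B via a parent).
Parents of B: {E, M}.
Enumerating:
  P1: B <- E -> L -> U -> S
  P2: B <- M -> U -> S
That exhausts the simple backdoor paths. Count: 2.

2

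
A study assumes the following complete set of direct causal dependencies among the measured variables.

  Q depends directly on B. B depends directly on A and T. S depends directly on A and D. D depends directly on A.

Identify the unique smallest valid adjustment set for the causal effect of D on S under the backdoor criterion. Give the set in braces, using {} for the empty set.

Variables eligible for adjustment (non-descendants of D, excluding D and S): {A, B, Q, T}.
Backdoor paths from D to S:
  P1: D <- A -> S
The empty set is not sufficient: P1 (D <- A -> S) has no collider blocking it and no conditioned non-collider, so it is open.
Try {A}:
  P1: blocked at fork node A ∈ conditioning set.
{A} contains no descendant of D and blocks every backdoor path.
No other singleton works — e.g. {T} leaves P1 open — so {A} is the unique smallest valid adjustment set.

{A}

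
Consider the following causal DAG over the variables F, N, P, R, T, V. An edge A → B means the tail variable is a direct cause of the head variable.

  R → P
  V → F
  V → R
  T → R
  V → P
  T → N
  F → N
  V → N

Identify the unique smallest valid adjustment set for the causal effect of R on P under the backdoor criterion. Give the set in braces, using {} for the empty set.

Variables eligible for adjustment (non-descendants of R, excluding R and P): {F, N, T, V}.
Backdoor paths from R to P:
  P1: R <- T -> N <- V -> P
  P2: R <- T -> N <- F <- V -> P
  P3: R <- V -> P
The empty set is not sufficient: P3 (R <- V -> P) has no collider blocking it and no conditioned non-collider, so it is open.
Try {V}:
  P1: blocked at collider N (neither it nor any descendant is in the conditioning set).
  P2: blocked at collider N (neither it nor any descendant is in the conditioning set).
  P3: blocked at fork node V ∈ conditioning set.
{V} contains no descendant of R and blocks every backdoor path.
No other singleton works — e.g. {T} leaves P3 open — so {V} is the unique smallest valid adjustment set.

{V}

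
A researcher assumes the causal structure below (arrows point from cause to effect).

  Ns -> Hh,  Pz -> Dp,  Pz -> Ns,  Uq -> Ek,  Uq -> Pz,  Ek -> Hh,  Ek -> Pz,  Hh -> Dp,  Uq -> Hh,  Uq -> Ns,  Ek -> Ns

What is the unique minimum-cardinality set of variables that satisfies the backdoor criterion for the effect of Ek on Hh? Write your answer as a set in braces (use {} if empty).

{Uq}

Variables eligible for adjustment (non-descendants of Ek, excluding Ek and Hh): {Uq}.
Backdoor paths from Ek to Hh:
  P1: Ek <- Uq -> Pz -> Ns -> Hh
  P2: Ek <- Uq -> Pz -> Dp <- Hh
  P3: Ek <- Uq -> Ns <- Pz -> Dp <- Hh
  P4: Ek <- Uq -> Ns -> Hh
  P5: Ek <- Uq -> Hh
The empty set is not sufficient: P1 (Ek <- Uq -> Pz -> Ns -> Hh) has no collider blocking it and no conditioned non-collider, so it is open.
Try {Uq}:
  P1: blocked at fork node Uq ∈ conditioning set.
  P2: blocked at fork node Uq ∈ conditioning set.
  P3: blocked at fork node Uq ∈ conditioning set.
  P4: blocked at fork node Uq ∈ conditioning set.
  P5: blocked at fork node Uq ∈ conditioning set.
{Uq} contains no descendant of Ek and blocks every backdoor path.
{Uq} is the unique smallest valid adjustment set.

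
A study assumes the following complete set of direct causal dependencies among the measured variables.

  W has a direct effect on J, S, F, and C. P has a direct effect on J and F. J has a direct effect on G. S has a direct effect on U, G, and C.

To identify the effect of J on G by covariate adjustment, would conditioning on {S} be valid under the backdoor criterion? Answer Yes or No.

Backdoor paths from J to G (paths whose first edge points into J):
  P1: J <- W -> S -> G
  P2: J <- W -> C <- S -> G
  P3: J <- P -> F <- W -> S -> G
  P4: J <- P -> F <- W -> C <- S -> G
Condition 1 (no descendant of J in the set): holds — descendants of J are {G}; none are in {S}.
Condition 2 (every backdoor path blocked by {S}):
  P1: blocked at chain node S ∈ conditioning set.
  P2: blocked at collider C (neither it nor any descendant is in the conditioning set).
  P3: blocked at collider F (neither it nor any descendant is in the conditioning set).
  P4: blocked at collider F (neither it nor any descendant is in the conditioning set).
{S} satisfies the backdoor criterion.

Yes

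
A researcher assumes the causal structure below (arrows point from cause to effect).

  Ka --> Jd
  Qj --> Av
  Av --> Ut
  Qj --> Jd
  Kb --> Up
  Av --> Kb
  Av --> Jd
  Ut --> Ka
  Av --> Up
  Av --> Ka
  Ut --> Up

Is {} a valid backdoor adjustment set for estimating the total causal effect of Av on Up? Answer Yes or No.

Backdoor paths from Av to Up (paths whose first edge points into Av):
  P1: Av <- Qj -> Jd <- Ka <- Ut -> Up
Condition 1 (no descendant of Av in the set): holds — descendants of Av are {Jd, Ka, Kb, Up, Ut}; none are in {}.
Condition 2 (every backdoor path blocked by {}):
  P1: blocked at collider Jd (neither it nor any descendant is in the conditioning set).
{} satisfies the backdoor criterion.

Yes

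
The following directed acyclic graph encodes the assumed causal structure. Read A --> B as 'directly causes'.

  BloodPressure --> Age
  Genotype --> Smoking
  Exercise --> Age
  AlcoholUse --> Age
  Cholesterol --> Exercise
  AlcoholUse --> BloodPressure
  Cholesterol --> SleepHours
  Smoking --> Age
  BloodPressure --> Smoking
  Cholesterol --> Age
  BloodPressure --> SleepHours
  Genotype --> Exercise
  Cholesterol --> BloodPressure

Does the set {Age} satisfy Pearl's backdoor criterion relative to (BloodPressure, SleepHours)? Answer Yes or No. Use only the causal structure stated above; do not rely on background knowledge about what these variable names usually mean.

No

Backdoor paths from BloodPressure to SleepHours (paths whose first edge points into BloodPressure):
  P1: BloodPressure <- Cholesterol -> SleepHours
  P2: BloodPressure <- AlcoholUse -> Age <- Cholesterol -> SleepHours
  P3: BloodPressure <- AlcoholUse -> Age <- Exercise <- Cholesterol -> SleepHours
  P4: BloodPressure <- AlcoholUse -> Age <- Smoking <- Genotype -> Exercise <- Cholesterol -> SleepHours
Condition 1 (no descendant of BloodPressure in the set): FAILS — Age is a descendant of BloodPressure.
Condition 2 (every backdoor path blocked by {Age}):
  P1: open — no interior node is in the conditioning set.
  P2: open — collider(s) Age are conditioned on (or have a conditioned descendant) and no non-collider on the path is in the set.
  P3: open — collider(s) Age are conditioned on (or have a conditioned descendant) and no non-collider on the path is in the set.
  P4: open — collider(s) Age, Exercise are conditioned on (or have a conditioned descendant) and no non-collider on the path is in the set.
{Age} does not satisfy the backdoor criterion.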